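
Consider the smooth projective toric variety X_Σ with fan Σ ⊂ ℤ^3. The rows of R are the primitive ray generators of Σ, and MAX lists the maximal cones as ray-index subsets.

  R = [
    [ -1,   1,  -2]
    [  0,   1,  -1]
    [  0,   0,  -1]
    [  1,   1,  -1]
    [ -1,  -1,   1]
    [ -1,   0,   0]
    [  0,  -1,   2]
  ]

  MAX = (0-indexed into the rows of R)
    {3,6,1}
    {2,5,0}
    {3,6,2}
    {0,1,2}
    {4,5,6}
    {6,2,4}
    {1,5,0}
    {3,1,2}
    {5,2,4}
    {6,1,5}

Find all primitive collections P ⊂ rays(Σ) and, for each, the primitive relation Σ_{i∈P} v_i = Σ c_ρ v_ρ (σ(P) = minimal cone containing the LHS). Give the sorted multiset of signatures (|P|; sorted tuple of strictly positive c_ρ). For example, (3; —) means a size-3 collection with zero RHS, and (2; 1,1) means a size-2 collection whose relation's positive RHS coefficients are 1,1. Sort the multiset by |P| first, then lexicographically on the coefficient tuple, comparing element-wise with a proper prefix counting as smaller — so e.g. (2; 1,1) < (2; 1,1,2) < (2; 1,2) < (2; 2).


|primitive collections| = 9. Relations:

  • {3,4}:  v_{3} + v_{4} = 0  ⇒ sig = (2; —)
  • {0,6}:  v_{0} + v_{6} = v_{5}  ⇒ sig = (2; 1)
  • {1,4}:  v_{1} + v_{4} = v_{5}  ⇒ sig = (2; 1)
  • {3,5}:  v_{3} + v_{5} = v_{1}  ⇒ sig = (2; 1)
  • {0,3}:  v_{0} + v_{3} = 2·v_{1} + v_{2}  ⇒ sig = (2; 1,2)
  • {0,4}:  v_{0} + v_{4} = v_{2} + 2·v_{5}  ⇒ sig = (2; 1,2)
  • {1,2,6}:  v_{1} + v_{2} + v_{6} = 0  ⇒ sig = (3; —)
  • {1,2,5}:  v_{1} + v_{2} + v_{5} = v_{0}  ⇒ sig = (3; 1)
  • {2,5,6}:  v_{2} + v_{5} + v_{6} = v_{4}  ⇒ sig = (3; 1)

Hence PRS(X_Σ) =
    (2; —)
    (2; 1)
    (2; 1)
    (2; 1)
    (2; 1,2)
    (2; 1,2)
    (3; —)
    (3; 1)
    (3; 1)


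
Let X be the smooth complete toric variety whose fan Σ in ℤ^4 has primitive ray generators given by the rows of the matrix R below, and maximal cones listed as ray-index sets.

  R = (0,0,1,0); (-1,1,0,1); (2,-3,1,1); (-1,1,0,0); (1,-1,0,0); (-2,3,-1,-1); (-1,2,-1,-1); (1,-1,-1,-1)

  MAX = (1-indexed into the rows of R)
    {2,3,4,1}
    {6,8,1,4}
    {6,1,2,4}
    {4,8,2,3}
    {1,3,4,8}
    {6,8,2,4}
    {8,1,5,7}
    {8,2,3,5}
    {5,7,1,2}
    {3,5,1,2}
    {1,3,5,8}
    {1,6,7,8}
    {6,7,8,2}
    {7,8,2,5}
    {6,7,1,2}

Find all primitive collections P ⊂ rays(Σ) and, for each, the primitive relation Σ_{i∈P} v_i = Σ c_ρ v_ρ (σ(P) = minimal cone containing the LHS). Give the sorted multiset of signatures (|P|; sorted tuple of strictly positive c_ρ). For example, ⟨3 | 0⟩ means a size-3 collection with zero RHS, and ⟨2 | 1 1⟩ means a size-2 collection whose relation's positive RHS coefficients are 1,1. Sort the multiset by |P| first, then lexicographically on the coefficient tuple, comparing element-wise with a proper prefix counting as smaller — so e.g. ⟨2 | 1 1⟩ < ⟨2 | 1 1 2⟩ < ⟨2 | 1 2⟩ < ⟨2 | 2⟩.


Δ(Σ) — 8 vertices, 6 min non-faces:

  • {3,6}:  v_{3} + v_{6} = 0  ⇒ sig = ⟨2 | 0⟩
  • {4,5}:  v_{4} + v_{5} = 0  ⇒ sig = ⟨2 | 0⟩
  • {3,7}:  v_{3} + v_{7} = v_{5}  ⇒ sig = ⟨2 | 1⟩
  • {4,7}:  v_{4} + v_{7} = v_{6}  ⇒ sig = ⟨2 | 1⟩
  • {5,6}:  v_{5} + v_{6} = v_{7}  ⇒ sig = ⟨2 | 1⟩
  • {1,2,8}:  v_{1} + v_{2} + v_{8} = 0  ⇒ sig = ⟨3 | 0⟩

so the primitive-relation signature multiset is
    ⟨2 | 0⟩
    ⟨2 | 0⟩
    ⟨2 | 1⟩
    ⟨2 | 1⟩
    ⟨2 | 1⟩
    ⟨3 | 0⟩


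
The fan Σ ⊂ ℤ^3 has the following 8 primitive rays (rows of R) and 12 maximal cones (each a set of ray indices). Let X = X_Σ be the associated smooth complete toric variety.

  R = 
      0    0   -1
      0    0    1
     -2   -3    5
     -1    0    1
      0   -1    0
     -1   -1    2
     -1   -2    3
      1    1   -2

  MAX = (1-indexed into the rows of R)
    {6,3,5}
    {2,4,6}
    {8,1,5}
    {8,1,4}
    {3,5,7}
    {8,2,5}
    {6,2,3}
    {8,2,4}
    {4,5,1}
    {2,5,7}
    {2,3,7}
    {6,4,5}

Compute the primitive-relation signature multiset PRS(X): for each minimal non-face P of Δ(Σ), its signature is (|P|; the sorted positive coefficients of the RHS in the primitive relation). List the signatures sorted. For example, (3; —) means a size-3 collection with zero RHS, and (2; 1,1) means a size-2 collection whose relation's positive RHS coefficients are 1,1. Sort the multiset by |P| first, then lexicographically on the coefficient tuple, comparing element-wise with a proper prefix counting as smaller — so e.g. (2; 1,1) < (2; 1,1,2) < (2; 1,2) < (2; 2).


14 minimal non-faces of Δ(Σ) (on 8 rays):

  P = {1,2}:  v_{1} + v_{2} = 0  ⇒ sig = (2; —)
  P = {6,8}:  v_{6} + v_{8} = 0  ⇒ sig = (2; —)
  P = {3,8}:  v_{3} + v_{8} = v_{7}  ⇒ sig = (2; 1)
  P = {6,7}:  v_{6} + v_{7} = v_{3}  ⇒ sig = (2; 1)
  P = {1,6}:  v_{1} + v_{6} = v_{4} + v_{5}  ⇒ sig = (2; 1,1)
  P = {1,7}:  v_{1} + v_{7} = v_{5} + v_{6}  ⇒ sig = (2; 1,1)
  P = {7,8}:  v_{7} + v_{8} = v_{2} + v_{5}  ⇒ sig = (2; 1,1)
  P = {1,3}:  v_{1} + v_{3} = v_{5} + 2·v_{6}  ⇒ sig = (2; 1,2)
  P = {4,7}:  v_{4} + v_{7} = 2·v_{6}  ⇒ sig = (2; 2)
  P = {3,4}:  v_{3} + v_{4} = 3·v_{6}  ⇒ sig = (2; 3)
  P = {2,4,5}:  v_{2} + v_{4} + v_{5} = v_{6}  ⇒ sig = (3; 1)
  P = {2,5,6}:  v_{2} + v_{5} + v_{6} = v_{7}  ⇒ sig = (3; 1)
  P = {4,5,8}:  v_{4} + v_{5} + v_{8} = v_{1}  ⇒ sig = (3; 1)
  P = {2,3,5}:  v_{2} + v_{3} + v_{5} = 2·v_{7}  ⇒ sig = (3; 2)

so the primitive-relation signature multiset is
    |P|=2: 10 collections, coeffs (), (), (1), (1), (1,1), (1,1), (1,1), (1,2), (2), (3)
    |P|=3: 4 collections, coeffs (1), (1), (1), (2)


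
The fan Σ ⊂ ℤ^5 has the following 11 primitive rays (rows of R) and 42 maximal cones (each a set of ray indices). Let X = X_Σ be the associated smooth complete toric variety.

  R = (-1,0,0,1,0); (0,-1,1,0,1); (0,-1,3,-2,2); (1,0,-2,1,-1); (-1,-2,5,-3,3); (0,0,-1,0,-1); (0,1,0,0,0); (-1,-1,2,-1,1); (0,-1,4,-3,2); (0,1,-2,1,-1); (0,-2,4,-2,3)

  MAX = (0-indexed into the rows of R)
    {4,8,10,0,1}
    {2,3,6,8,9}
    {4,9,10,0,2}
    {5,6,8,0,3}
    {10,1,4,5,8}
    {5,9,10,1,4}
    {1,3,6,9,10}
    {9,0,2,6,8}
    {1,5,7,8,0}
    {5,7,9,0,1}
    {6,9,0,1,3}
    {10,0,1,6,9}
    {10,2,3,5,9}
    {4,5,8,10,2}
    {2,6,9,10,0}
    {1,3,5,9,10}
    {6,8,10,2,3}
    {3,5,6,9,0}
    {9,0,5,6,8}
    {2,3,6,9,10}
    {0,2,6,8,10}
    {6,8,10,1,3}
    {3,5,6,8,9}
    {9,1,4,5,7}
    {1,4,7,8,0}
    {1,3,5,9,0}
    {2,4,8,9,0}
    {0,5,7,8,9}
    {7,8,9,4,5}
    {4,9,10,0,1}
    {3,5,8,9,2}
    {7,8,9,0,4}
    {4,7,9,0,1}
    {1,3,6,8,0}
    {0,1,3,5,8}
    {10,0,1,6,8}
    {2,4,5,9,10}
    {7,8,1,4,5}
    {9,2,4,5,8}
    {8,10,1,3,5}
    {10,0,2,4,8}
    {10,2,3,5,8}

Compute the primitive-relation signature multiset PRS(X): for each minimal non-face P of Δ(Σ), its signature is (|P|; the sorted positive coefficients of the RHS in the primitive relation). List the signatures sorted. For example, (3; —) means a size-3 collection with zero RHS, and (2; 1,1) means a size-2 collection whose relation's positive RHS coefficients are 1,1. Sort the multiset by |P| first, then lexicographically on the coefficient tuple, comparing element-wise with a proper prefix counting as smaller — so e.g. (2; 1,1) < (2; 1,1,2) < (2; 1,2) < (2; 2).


Σ has 18 primitive collections:

  {1,2}:  v_{1} + v_{2} = v_{10}  ⇒ sig = (2; 1)
  {2,7}:  v_{2} + v_{7} = v_{4}  ⇒ sig = (2; 1)
  {3,4}:  v_{3} + v_{4} = v_{5} + v_{10}  ⇒ sig = (2; 1,1)
  {3,7}:  v_{3} + v_{7} = v_{1} + v_{5}  ⇒ sig = (2; 1,1)
  {7,10}:  v_{7} + v_{10} = v_{1} + v_{4}  ⇒ sig = (2; 1,1)
  {6,7}:  v_{6} + v_{7} = v_{0} + v_{8} + v_{9}  ⇒ sig = (2; 1,1,1)
  {4,6}:  v_{4} + v_{6} = v_{0} + v_{2} + v_{8} + v_{9}  ⇒ sig = (2; 1,1,1,1)
  {1,5,6}:  v_{1} + v_{5} + v_{6} = 0  ⇒ sig = (3; —)
  {0,2,3}:  v_{0} + v_{2} + v_{3} = v_{1}  ⇒ sig = (3; 1)
  {0,2,5}:  v_{0} + v_{2} + v_{5} = v_{7}  ⇒ sig = (3; 1)
  {1,8,9}:  v_{1} + v_{8} + v_{9} = v_{2}  ⇒ sig = (3; 1)
  {5,6,10}:  v_{5} + v_{6} + v_{10} = v_{2}  ⇒ sig = (3; 1)
  {0,5,10}:  v_{0} + v_{5} + v_{10} = v_{1} + v_{7}  ⇒ sig = (3; 1,1)
  {2,5,6}:  v_{2} + v_{5} + v_{6} = v_{8} + v_{9}  ⇒ sig = (3; 1,1)
  {0,3,10}:  v_{0} + v_{3} + v_{10} = 2·v_{1}  ⇒ sig = (3; 2)
  {0,4,5}:  v_{0} + v_{4} + v_{5} = 2·v_{7}  ⇒ sig = (3; 2)
  {8,9,10}:  v_{8} + v_{9} + v_{10} = 2·v_{2}  ⇒ sig = (3; 2)
  {0,3,8,9}:  v_{0} + v_{3} + v_{8} + v_{9} = 0  ⇒ sig = (4; —)

Signatures (|P|; sorted positive RHS coefficients), sorted:
{ (2; 1) ×2,  (2; 1,1) ×3,  (2; 1,1,1),  (2; 1,1,1,1),  (3; —),  (3; 1) ×4,  (3; 1,1) ×2,  (3; 2) ×3,  (4; —) }


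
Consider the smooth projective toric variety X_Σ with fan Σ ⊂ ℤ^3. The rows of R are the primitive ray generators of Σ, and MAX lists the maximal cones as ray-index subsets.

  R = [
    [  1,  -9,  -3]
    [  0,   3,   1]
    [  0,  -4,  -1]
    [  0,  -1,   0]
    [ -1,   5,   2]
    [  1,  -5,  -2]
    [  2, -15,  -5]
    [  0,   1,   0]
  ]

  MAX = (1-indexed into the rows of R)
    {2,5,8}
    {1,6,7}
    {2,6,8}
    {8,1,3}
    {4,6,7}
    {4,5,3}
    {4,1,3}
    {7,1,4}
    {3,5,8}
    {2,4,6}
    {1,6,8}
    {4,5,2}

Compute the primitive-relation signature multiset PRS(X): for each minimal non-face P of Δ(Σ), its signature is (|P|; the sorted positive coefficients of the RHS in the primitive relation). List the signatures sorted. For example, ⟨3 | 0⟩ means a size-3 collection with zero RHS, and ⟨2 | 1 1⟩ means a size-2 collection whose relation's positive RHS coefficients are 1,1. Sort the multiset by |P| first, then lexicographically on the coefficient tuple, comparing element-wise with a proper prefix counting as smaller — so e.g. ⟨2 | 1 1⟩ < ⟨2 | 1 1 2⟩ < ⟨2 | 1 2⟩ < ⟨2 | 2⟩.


11 collections generate NE(X_Σ); each relation:

  P = {4,8}:  v_{4} + v_{8} = 0  so sig = ⟨2 | 0⟩
  P = {5,6}:  v_{5} + v_{6} = 0  so sig = ⟨2 | 0⟩
  P = {1,5}:  v_{1} + v_{5} = v_{3}  so sig = ⟨2 | 1⟩
  P = {2,3}:  v_{2} + v_{3} = v_{4}  so sig = ⟨2 | 1⟩
  P = {3,6}:  v_{3} + v_{6} = v_{1}  so sig = ⟨2 | 1⟩
  P = {1,2}:  v_{1} + v_{2} = v_{4} + v_{6}  so sig = ⟨2 | 1 1⟩
  P = {5,7}:  v_{5} + v_{7} = v_{1} + v_{4}  so sig = ⟨2 | 1 1⟩
  P = {7,8}:  v_{7} + v_{8} = v_{1} + v_{6}  so sig = ⟨2 | 1 1⟩
  P = {3,7}:  v_{3} + v_{7} = 2·v_{1} + v_{4}  so sig = ⟨2 | 1 2⟩
  P = {2,7}:  v_{2} + v_{7} = 2·v_{4} + 2·v_{6}  so sig = ⟨2 | 2 2⟩
  P = {1,4,6}:  v_{1} + v_{4} + v_{6} = v_{7}  so sig = ⟨3 | 1⟩

Signatures (|P|; sorted positive RHS coefficients), sorted:
{ ⟨2 | 0⟩ ×2,  ⟨2 | 1⟩ ×3,  ⟨2 | 1 1⟩ ×3,  ⟨2 | 1 2⟩,  ⟨2 | 2 2⟩,  ⟨3 | 1⟩ }


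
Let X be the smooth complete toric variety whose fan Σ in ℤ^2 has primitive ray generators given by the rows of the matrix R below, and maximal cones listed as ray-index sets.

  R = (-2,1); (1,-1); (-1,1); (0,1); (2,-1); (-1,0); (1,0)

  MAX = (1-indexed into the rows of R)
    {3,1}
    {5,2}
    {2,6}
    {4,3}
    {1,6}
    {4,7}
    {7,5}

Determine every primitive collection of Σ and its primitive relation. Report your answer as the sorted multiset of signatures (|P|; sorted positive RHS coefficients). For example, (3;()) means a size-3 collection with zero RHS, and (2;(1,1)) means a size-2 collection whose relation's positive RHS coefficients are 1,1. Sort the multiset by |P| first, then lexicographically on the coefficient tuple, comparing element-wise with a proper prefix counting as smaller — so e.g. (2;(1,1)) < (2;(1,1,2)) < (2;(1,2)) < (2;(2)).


14 collections generate NE(X_Σ); each relation:

  {1,5}:  v_{1} + v_{5} = 0 ; sig = (2;())
  {2,3}:  v_{2} + v_{3} = 0 ; sig = (2;())
  {6,7}:  v_{6} + v_{7} = 0 ; sig = (2;())
  {1,2}:  v_{1} + v_{2} = v_{6} ; sig = (2;(1))
  {1,7}:  v_{1} + v_{7} = v_{3} ; sig = (2;(1))
  {2,4}:  v_{2} + v_{4} = v_{7} ; sig = (2;(1))
  {2,7}:  v_{2} + v_{7} = v_{5} ; sig = (2;(1))
  {3,5}:  v_{3} + v_{5} = v_{7} ; sig = (2;(1))
  {3,6}:  v_{3} + v_{6} = v_{1} ; sig = (2;(1))
  {3,7}:  v_{3} + v_{7} = v_{4} ; sig = (2;(1))
  {4,6}:  v_{4} + v_{6} = v_{3} ; sig = (2;(1))
  {5,6}:  v_{5} + v_{6} = v_{2} ; sig = (2;(1))
  {1,4}:  v_{1} + v_{4} = 2·v_{3} ; sig = (2;(2))
  {4,5}:  v_{4} + v_{5} = 2·v_{7} ; sig = (2;(2))

Sorted signature multiset PRS(X):
    (2;())
    (2;())
    (2;())
    (2;(1))
    (2;(1))
    (2;(1))
    (2;(1))
    (2;(1))
    (2;(1))
    (2;(1))
    (2;(1))
    (2;(1))
    (2;(2))
    (2;(2))


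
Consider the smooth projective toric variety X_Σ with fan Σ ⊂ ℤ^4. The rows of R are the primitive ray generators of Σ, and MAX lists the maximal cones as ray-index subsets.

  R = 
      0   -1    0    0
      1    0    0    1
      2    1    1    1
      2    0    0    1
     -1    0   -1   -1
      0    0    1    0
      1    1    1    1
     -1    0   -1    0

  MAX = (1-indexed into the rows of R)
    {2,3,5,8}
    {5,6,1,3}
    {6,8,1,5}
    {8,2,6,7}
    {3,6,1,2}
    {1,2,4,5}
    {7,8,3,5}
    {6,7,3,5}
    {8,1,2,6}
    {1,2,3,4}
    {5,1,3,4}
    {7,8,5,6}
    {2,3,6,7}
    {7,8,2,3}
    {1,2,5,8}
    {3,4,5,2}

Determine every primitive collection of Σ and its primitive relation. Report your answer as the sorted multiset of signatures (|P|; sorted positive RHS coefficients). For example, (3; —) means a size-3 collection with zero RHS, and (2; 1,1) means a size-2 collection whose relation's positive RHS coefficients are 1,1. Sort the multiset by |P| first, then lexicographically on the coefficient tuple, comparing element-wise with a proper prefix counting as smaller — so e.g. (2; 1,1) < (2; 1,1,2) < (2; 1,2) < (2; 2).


Minimal non-faces — 9 found among 8 rays, 16 max cones:

  P = {1,7}:  v_{1} + v_{7} = v_{2} + v_{6}  ⇒ sig = (2; 1,1)
  P = {4,6}:  v_{4} + v_{6} = v_{1} + v_{3}  ⇒ sig = (2; 1,1)
  P = {4,7}:  v_{4} + v_{7} = v_{2} + v_{3}  ⇒ sig = (2; 1,1)
  P = {4,8}:  v_{4} + v_{8} = 2·v_{2} + v_{5}  ⇒ sig = (2; 1,2)
  P = {2,5,6}:  v_{2} + v_{5} + v_{6} = 0  ⇒ sig = (3; —)
  P = {1,3,8}:  v_{1} + v_{3} + v_{8} = v_{2}  ⇒ sig = (3; 1)
  P = {3,6,8}:  v_{3} + v_{6} + v_{8} = v_{7}  ⇒ sig = (3; 1)
  P = {2,5,7}:  v_{2} + v_{5} + v_{7} = v_{3} + v_{8}  ⇒ sig = (3; 1,1)
  P = {1,2,3,5}:  v_{1} + v_{2} + v_{3} + v_{5} = v_{4}  ⇒ sig = (4; 1)

Signatures (|P|; sorted positive RHS coefficients), sorted:
    |P|=2: 4 collections, coeffs (1,1), (1,1), (1,1), (1,2)
    |P|=3: 4 collections, coeffs (), (1), (1), (1,1)
    |P|=4: 1 collection, coeffs (1)


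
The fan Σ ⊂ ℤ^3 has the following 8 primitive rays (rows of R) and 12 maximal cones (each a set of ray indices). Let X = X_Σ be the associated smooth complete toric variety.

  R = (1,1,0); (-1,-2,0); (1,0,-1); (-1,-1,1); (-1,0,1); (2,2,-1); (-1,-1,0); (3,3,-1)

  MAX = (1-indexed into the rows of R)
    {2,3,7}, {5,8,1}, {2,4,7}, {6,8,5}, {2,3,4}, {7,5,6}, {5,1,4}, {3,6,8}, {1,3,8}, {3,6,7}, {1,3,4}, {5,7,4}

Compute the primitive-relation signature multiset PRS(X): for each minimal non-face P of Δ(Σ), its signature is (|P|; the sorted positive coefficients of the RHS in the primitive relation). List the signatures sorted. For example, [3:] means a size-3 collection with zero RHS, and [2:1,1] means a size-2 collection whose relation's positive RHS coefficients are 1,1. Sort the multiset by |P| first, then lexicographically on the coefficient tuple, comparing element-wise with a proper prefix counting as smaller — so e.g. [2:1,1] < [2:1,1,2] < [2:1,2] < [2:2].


|primitive collections| = 11. Relations:

  {1,7}:  v_{1} + v_{7} = 0  so sig = [2:]
  {3,5}:  v_{3} + v_{5} = 0  so sig = [2:]
  {1,6}:  v_{1} + v_{6} = v_{8}  so sig = [2:1]
  {2,6}:  v_{2} + v_{6} = v_{3}  so sig = [2:1]
  {4,6}:  v_{4} + v_{6} = v_{1}  so sig = [2:1]
  {7,8}:  v_{7} + v_{8} = v_{6}  so sig = [2:1]
  {1,2}:  v_{1} + v_{2} = v_{3} + v_{4}  so sig = [2:1,1]
  {2,5}:  v_{2} + v_{5} = v_{4} + v_{7}  so sig = [2:1,1]
  {2,8}:  v_{2} + v_{8} = v_{1} + v_{3}  so sig = [2:1,1]
  {4,8}:  v_{4} + v_{8} = 2·v_{1}  so sig = [2:2]
  {3,4,7}:  v_{3} + v_{4} + v_{7} = v_{2}  so sig = [3:1]

Signatures (|P|; sorted positive RHS coefficients), sorted:
{ [2:] ×2,  [2:1] ×4,  [2:1,1] ×3,  [2:2],  [3:1] }


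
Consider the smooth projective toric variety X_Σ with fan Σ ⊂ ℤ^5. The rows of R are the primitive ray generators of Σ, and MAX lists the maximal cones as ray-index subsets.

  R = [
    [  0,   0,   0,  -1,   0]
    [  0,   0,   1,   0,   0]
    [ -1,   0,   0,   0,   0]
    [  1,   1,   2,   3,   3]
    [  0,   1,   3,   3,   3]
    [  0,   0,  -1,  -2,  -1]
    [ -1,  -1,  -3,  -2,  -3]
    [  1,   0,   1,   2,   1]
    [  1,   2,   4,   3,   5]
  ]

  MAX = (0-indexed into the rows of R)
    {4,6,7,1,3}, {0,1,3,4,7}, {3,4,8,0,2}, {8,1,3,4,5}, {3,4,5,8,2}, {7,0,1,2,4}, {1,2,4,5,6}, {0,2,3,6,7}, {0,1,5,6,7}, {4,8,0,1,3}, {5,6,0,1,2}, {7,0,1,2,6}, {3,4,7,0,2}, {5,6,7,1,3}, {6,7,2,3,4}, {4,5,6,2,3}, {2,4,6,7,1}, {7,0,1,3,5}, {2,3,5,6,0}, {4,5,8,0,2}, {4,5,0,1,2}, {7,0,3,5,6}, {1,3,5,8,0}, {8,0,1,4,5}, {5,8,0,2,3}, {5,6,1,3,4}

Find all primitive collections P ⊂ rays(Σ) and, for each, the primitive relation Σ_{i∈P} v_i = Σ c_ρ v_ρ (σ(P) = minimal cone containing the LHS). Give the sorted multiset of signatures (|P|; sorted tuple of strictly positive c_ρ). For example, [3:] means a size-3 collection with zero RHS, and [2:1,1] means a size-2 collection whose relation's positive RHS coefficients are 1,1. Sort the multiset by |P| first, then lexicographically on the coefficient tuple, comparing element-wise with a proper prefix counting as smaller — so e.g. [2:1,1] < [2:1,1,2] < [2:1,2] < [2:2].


Primitive collections (9):

  P={6,8}:  v_{6} + v_{8} = v_{2} + v_{3} + v_{5}  so sig = [2:1,1,1]
  P={7,8}:  v_{7} + v_{8} = v_{0} + v_{1} + 2·v_{3}  so sig = [2:1,1,2]
  P={2,5,7}:  v_{2} + v_{5} + v_{7} = 0  so sig = [3:]
  P={0,4,6}:  v_{0} + v_{4} + v_{6} = v_{2}  so sig = [3:1]
  P={1,2,3}:  v_{1} + v_{2} + v_{3} = v_{4}  so sig = [3:1]
  P={4,5,7}:  v_{4} + v_{5} + v_{7} = v_{1} + v_{3}  so sig = [3:1,1]
  P={1,2,8}:  v_{1} + v_{2} + v_{8} = v_{0} + 2·v_{4} + v_{5}  so sig = [3:1,1,2]
  P={0,1,3,6}:  v_{0} + v_{1} + v_{3} + v_{6} = 0  so sig = [4:]
  P={0,3,4,5}:  v_{0} + v_{3} + v_{4} + v_{5} = v_{8}  so sig = [4:1]

so the primitive-relation signature multiset is
    [2:1,1,1]
    [2:1,1,2]
    [3:]
    [3:1]
    [3:1]
    [3:1,1]
    [3:1,1,2]
    [4:]
    [4:1]


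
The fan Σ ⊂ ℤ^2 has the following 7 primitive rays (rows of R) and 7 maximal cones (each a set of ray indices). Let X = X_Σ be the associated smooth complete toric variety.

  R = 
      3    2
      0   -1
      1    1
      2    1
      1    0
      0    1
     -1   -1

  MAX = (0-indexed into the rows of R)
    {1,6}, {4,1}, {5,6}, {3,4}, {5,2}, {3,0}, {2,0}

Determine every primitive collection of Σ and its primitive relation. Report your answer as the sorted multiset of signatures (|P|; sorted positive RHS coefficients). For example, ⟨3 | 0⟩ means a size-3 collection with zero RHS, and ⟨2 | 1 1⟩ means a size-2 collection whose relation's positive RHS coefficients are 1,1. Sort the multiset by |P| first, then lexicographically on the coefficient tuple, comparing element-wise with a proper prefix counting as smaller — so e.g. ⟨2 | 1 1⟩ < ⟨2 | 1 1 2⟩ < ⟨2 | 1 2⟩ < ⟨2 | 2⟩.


Primitive collections (14):

  P={1,5}:  v_{1} + v_{5} = 0  ⇒ sig = ⟨2 | 0⟩
  P={2,6}:  v_{2} + v_{6} = 0  ⇒ sig = ⟨2 | 0⟩
  P={0,6}:  v_{0} + v_{6} = v_{3}  ⇒ sig = ⟨2 | 1⟩
  P={1,2}:  v_{1} + v_{2} = v_{4}  ⇒ sig = ⟨2 | 1⟩
  P={2,3}:  v_{2} + v_{3} = v_{0}  ⇒ sig = ⟨2 | 1⟩
  P={2,4}:  v_{2} + v_{4} = v_{3}  ⇒ sig = ⟨2 | 1⟩
  P={3,6}:  v_{3} + v_{6} = v_{4}  ⇒ sig = ⟨2 | 1⟩
  P={4,5}:  v_{4} + v_{5} = v_{2}  ⇒ sig = ⟨2 | 1⟩
  P={4,6}:  v_{4} + v_{6} = v_{1}  ⇒ sig = ⟨2 | 1⟩
  P={0,1}:  v_{0} + v_{1} = v_{3} + v_{4}  ⇒ sig = ⟨2 | 1 1⟩
  P={0,4}:  v_{0} + v_{4} = 2·v_{3}  ⇒ sig = ⟨2 | 2⟩
  P={1,3}:  v_{1} + v_{3} = 2·v_{4}  ⇒ sig = ⟨2 | 2⟩
  P={3,5}:  v_{3} + v_{5} = 2·v_{2}  ⇒ sig = ⟨2 | 2⟩
  P={0,5}:  v_{0} + v_{5} = 3·v_{2}  ⇒ sig = ⟨2 | 3⟩

Hence PRS(X_Σ) =
[⟨2 | 0⟩, ⟨2 | 0⟩, ⟨2 | 1⟩, ⟨2 | 1⟩, ⟨2 | 1⟩, ⟨2 | 1⟩, ⟨2 | 1⟩, ⟨2 | 1⟩, ⟨2 | 1⟩, ⟨2 | 1 1⟩, ⟨2 | 2⟩, ⟨2 | 2⟩, ⟨2 | 2⟩, ⟨2 | 3⟩]


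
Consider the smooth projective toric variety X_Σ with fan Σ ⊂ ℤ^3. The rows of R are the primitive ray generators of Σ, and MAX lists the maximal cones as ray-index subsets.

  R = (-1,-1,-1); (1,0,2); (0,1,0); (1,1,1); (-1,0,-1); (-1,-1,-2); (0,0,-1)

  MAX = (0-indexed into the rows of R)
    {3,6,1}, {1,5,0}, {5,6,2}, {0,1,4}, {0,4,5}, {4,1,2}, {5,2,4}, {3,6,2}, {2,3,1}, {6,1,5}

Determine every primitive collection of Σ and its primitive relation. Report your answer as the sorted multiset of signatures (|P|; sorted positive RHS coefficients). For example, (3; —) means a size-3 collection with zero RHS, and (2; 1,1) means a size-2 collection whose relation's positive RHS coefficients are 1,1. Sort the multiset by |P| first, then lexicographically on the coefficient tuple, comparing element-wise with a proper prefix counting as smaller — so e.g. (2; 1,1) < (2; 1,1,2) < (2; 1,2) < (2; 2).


Primitive collections (9):

  {0,3}:  v_{0} + v_{3} = 0  →  sig = (2; —)
  {0,2}:  v_{0} + v_{2} = v_{4}  →  sig = (2; 1)
  {0,6}:  v_{0} + v_{6} = v_{5}  →  sig = (2; 1)
  {3,4}:  v_{3} + v_{4} = v_{2}  →  sig = (2; 1)
  {3,5}:  v_{3} + v_{5} = v_{6}  →  sig = (2; 1)
  {4,6}:  v_{4} + v_{6} = v_{2} + v_{5}  →  sig = (2; 1,1)
  {1,2,5}:  v_{1} + v_{2} + v_{5} = 0  →  sig = (3; —)
  {1,2,6}:  v_{1} + v_{2} + v_{6} = v_{3}  →  sig = (3; 1)
  {1,4,5}:  v_{1} + v_{4} + v_{5} = v_{0}  →  sig = (3; 1)

Signatures (|P|; sorted positive RHS coefficients), sorted:
[(2; —), (2; 1), (2; 1), (2; 1), (2; 1), (2; 1,1), (3; —), (3; 1), (3; 1)]


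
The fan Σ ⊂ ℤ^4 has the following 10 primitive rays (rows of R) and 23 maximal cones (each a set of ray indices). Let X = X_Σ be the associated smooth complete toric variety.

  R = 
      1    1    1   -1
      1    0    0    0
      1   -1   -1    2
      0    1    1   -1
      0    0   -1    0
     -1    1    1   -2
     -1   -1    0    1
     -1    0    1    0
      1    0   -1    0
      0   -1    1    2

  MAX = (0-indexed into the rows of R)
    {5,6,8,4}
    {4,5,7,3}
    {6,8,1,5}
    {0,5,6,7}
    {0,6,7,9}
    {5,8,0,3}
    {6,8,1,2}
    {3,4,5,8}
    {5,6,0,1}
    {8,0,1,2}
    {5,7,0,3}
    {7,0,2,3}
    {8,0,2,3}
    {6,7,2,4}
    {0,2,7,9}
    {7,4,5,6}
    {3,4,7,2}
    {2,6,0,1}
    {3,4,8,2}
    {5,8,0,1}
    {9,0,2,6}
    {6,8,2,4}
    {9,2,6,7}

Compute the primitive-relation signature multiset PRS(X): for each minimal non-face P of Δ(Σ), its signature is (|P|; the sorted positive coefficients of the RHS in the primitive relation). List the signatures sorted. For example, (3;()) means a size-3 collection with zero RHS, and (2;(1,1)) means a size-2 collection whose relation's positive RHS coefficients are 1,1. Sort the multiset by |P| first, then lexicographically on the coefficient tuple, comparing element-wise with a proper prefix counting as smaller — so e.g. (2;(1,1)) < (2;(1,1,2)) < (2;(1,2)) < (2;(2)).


14 collections generate NE(X_Σ); each relation:

  P = {2,5}:  v_{2} + v_{5} = 0 ; sig = (2;())
  P = {7,8}:  v_{7} + v_{8} = 0 ; sig = (2;())
  P = {1,3}:  v_{1} + v_{3} = v_{0} ; sig = (2;(1))
  P = {1,4}:  v_{1} + v_{4} = v_{8} ; sig = (2;(1))
  P = {3,6}:  v_{3} + v_{6} = v_{7} ; sig = (2;(1))
  P = {0,4}:  v_{0} + v_{4} = v_{3} + v_{8} ; sig = (2;(1,1))
  P = {1,7}:  v_{1} + v_{7} = v_{0} + v_{6} ; sig = (2;(1,1))
  P = {4,9}:  v_{4} + v_{9} = v_{2} + v_{7} ; sig = (2;(1,1))
  P = {5,9}:  v_{5} + v_{9} = v_{0} + v_{6} + v_{7} ; sig = (2;(1,1,1))
  P = {8,9}:  v_{8} + v_{9} = v_{0} + v_{2} + v_{6} ; sig = (2;(1,1,1))
  P = {3,9}:  v_{3} + v_{9} = v_{0} + v_{2} + 2·v_{7} ; sig = (2;(1,1,2))
  P = {1,9}:  v_{1} + v_{9} = 2·v_{0} + v_{2} + 2·v_{6} ; sig = (2;(1,2,2))
  P = {0,6,8}:  v_{0} + v_{6} + v_{8} = v_{1} ; sig = (3;(1))
  P = {0,2,6,7}:  v_{0} + v_{2} + v_{6} + v_{7} = v_{9} ; sig = (4;(1))

so the primitive-relation signature multiset is
{ (2;()) ×2,  (2;(1)) ×3,  (2;(1,1)) ×3,  (2;(1,1,1)) ×2,  (2;(1,1,2)),  (2;(1,2,2)),  (3;(1)),  (4;(1)) }


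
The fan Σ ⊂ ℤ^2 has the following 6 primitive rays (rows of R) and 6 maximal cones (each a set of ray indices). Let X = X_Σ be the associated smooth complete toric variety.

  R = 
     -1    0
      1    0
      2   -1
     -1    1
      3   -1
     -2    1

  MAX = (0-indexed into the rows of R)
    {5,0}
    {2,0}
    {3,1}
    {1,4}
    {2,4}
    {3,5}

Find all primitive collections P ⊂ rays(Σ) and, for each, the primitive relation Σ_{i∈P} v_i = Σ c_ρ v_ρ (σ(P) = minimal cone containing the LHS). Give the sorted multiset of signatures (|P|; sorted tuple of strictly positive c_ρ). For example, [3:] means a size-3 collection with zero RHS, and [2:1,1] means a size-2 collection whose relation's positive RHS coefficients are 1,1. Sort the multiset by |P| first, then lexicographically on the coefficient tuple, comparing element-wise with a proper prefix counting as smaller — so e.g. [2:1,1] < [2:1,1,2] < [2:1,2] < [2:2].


The 9 primitive collections of Σ (r=6, n=2):

  P = {0,1}:  v_{0} + v_{1} = 0 — sig = [2:]
  P = {2,5}:  v_{2} + v_{5} = 0 — sig = [2:]
  P = {0,3}:  v_{0} + v_{3} = v_{5} — sig = [2:1]
  P = {0,4}:  v_{0} + v_{4} = v_{2} — sig = [2:1]
  P = {1,2}:  v_{1} + v_{2} = v_{4} — sig = [2:1]
  P = {1,5}:  v_{1} + v_{5} = v_{3} — sig = [2:1]
  P = {2,3}:  v_{2} + v_{3} = v_{1} — sig = [2:1]
  P = {4,5}:  v_{4} + v_{5} = v_{1} — sig = [2:1]
  P = {3,4}:  v_{3} + v_{4} = 2·v_{1} — sig = [2:2]

Signatures (|P|; sorted positive RHS coefficients), sorted:
{ [2:] ×2,  [2:1] ×6,  [2:2] }


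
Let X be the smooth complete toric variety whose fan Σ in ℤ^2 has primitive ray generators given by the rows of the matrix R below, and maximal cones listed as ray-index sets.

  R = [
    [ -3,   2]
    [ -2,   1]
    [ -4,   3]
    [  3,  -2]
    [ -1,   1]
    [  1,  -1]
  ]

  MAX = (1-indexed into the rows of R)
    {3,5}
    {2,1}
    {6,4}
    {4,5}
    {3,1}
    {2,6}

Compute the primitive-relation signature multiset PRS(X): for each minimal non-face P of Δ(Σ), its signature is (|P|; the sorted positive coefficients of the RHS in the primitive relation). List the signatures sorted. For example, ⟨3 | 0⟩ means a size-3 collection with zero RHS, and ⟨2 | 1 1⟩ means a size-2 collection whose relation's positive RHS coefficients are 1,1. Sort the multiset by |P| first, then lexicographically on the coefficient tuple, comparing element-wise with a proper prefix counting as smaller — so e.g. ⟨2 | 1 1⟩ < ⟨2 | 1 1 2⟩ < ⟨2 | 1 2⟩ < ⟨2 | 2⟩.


9 collections generate NE(X_Σ); each relation:

  {1,4}:  v_{1} + v_{4} = 0 — sig = ⟨2 | 0⟩
  {5,6}:  v_{5} + v_{6} = 0 — sig = ⟨2 | 0⟩
  {1,5}:  v_{1} + v_{5} = v_{3} — sig = ⟨2 | 1⟩
  {1,6}:  v_{1} + v_{6} = v_{2} — sig = ⟨2 | 1⟩
  {2,4}:  v_{2} + v_{4} = v_{6} — sig = ⟨2 | 1⟩
  {2,5}:  v_{2} + v_{5} = v_{1} — sig = ⟨2 | 1⟩
  {3,4}:  v_{3} + v_{4} = v_{5} — sig = ⟨2 | 1⟩
  {3,6}:  v_{3} + v_{6} = v_{1} — sig = ⟨2 | 1⟩
  {2,3}:  v_{2} + v_{3} = 2·v_{1} — sig = ⟨2 | 2⟩

Hence PRS(X_Σ) =
[⟨2 | 0⟩, ⟨2 | 0⟩, ⟨2 | 1⟩, ⟨2 | 1⟩, ⟨2 | 1⟩, ⟨2 | 1⟩, ⟨2 | 1⟩, ⟨2 | 1⟩, ⟨2 | 2⟩]


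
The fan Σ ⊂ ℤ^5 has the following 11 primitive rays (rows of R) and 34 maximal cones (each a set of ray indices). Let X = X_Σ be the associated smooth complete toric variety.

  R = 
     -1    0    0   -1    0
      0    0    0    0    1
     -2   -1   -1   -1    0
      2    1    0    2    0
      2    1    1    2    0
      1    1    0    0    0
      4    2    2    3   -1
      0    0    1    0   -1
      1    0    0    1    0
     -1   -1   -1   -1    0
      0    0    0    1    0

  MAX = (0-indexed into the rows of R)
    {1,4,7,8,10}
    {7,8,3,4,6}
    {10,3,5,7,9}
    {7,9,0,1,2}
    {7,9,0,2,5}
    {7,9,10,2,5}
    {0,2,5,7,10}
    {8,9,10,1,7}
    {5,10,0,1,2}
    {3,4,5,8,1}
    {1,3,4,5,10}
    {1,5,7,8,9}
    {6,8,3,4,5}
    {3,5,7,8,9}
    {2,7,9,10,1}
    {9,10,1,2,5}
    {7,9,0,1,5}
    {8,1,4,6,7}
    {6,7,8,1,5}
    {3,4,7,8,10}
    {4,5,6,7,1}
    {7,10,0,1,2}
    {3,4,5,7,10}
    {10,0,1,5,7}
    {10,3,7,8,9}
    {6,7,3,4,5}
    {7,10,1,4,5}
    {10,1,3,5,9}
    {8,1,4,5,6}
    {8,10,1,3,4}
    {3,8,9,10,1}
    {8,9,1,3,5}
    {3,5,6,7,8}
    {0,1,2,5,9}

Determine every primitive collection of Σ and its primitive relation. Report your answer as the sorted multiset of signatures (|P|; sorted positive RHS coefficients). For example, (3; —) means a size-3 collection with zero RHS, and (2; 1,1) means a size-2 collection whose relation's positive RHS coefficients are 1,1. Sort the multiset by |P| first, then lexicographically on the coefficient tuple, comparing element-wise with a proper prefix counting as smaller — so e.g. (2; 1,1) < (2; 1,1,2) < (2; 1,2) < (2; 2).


Σ has 18 primitive collections:

  • {0,8}:  v_{0} + v_{8} = 0  →  sig = (2; —)
  • {2,4}:  v_{2} + v_{4} = v_{10}  →  sig = (2; 1)
  • {4,9}:  v_{4} + v_{9} = v_{8}  →  sig = (2; 1)
  • {0,3}:  v_{0} + v_{3} = v_{5} + v_{10}  →  sig = (2; 1,1)
  • {2,6}:  v_{2} + v_{6} = v_{3} + v_{7}  →  sig = (2; 1,1)
  • {2,8}:  v_{2} + v_{8} = v_{9} + v_{10}  →  sig = (2; 1,1)
  • {0,6}:  v_{0} + v_{6} = v_{4} + v_{5} + v_{7}  →  sig = (2; 1,1,1)
  • {6,10}:  v_{6} + v_{10} = v_{3} + v_{4} + v_{7}  →  sig = (2; 1,1,1)
  • {0,4}:  v_{0} + v_{4} = v_{1} + v_{5} + v_{7} + v_{10}  →  sig = (2; 1,1,1,1)
  • {2,3}:  v_{2} + v_{3} = v_{5} + v_{9} + 2·v_{10}  →  sig = (2; 1,1,2)
  • {6,9}:  v_{6} + v_{9} = v_{5} + v_{7} + 2·v_{8}  →  sig = (2; 1,1,2)
  • {0,9,10}:  v_{0} + v_{9} + v_{10} = v_{2}  →  sig = (3; 1)
  • {1,3,7}:  v_{1} + v_{3} + v_{7} = v_{4}  →  sig = (3; 1)
  • {5,8,10}:  v_{5} + v_{8} + v_{10} = v_{3}  →  sig = (3; 1)
  • {1,3,6}:  v_{1} + v_{3} + v_{6} = 2·v_{4} + v_{5} + v_{8}  →  sig = (3; 1,1,2)
  • {1,2,5,7}:  v_{1} + v_{2} + v_{5} + v_{7} = v_{0}  →  sig = (4; 1)
  • {4,5,7,8}:  v_{4} + v_{5} + v_{7} + v_{8} = v_{6}  →  sig = (4; 1)
  • {1,5,7,9,10}:  v_{1} + v_{5} + v_{7} + v_{9} + v_{10} = 0  →  sig = (5; —)

Hence PRS(X_Σ) =
[(2; —), (2; 1), (2; 1), (2; 1,1), (2; 1,1), (2; 1,1), (2; 1,1,1), (2; 1,1,1), (2; 1,1,1,1), (2; 1,1,2), (2; 1,1,2), (3; 1), (3; 1), (3; 1), (3; 1,1,2), (4; 1), (4; 1), (5; —)]


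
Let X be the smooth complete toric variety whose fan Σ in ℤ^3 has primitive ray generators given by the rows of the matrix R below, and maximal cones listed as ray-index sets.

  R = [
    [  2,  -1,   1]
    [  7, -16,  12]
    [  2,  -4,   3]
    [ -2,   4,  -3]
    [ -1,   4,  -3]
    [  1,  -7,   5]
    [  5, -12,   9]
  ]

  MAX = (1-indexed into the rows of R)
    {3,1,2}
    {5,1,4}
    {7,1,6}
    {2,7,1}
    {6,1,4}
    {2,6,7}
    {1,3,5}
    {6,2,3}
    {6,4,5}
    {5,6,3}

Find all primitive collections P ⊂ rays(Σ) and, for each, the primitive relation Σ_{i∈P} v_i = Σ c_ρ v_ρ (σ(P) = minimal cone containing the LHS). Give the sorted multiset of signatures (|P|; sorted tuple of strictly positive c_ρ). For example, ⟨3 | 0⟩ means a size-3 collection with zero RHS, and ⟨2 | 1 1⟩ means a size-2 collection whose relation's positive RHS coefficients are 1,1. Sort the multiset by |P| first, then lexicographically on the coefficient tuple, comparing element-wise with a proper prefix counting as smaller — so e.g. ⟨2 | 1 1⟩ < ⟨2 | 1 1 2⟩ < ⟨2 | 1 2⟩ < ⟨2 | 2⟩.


Σ has 9 primitive collections:

  • {3,4}:  v_{3} + v_{4} = 0 ; sig = ⟨2 | 0⟩
  • {2,4}:  v_{2} + v_{4} = v_{7} ; sig = ⟨2 | 1⟩
  • {3,7}:  v_{3} + v_{7} = v_{2} ; sig = ⟨2 | 1⟩
  • {4,7}:  v_{4} + v_{7} = v_{1} + v_{6} ; sig = ⟨2 | 1 1⟩
  • {5,7}:  v_{5} + v_{7} = 2·v_{3} ; sig = ⟨2 | 2⟩
  • {2,5}:  v_{2} + v_{5} = 3·v_{3} ; sig = ⟨2 | 3⟩
  • {1,3,6}:  v_{1} + v_{3} + v_{6} = v_{7} ; sig = ⟨3 | 1⟩
  • {1,5,6}:  v_{1} + v_{5} + v_{6} = v_{3} ; sig = ⟨3 | 1⟩
  • {1,2,6}:  v_{1} + v_{2} + v_{6} = 2·v_{7} ; sig = ⟨3 | 2⟩

Sorted signature multiset PRS(X):
    |P|=2: 6 collections, coeffs (), (1), (1), (1,1), (2), (3)
    |P|=3: 3 collections, coeffs (1), (1), (2)


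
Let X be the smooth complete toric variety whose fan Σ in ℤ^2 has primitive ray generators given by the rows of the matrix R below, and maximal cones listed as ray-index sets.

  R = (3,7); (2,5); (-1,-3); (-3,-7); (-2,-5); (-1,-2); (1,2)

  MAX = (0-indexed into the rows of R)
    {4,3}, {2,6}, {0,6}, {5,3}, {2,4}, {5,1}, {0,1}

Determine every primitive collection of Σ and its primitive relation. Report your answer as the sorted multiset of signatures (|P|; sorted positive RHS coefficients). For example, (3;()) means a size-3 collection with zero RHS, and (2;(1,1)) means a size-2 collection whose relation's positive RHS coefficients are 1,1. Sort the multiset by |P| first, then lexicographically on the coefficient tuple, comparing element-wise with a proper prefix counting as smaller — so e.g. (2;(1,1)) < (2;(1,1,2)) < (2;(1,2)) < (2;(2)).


Σ has 14 primitive collections:

  P = {0,3}:  v_{0} + v_{3} = 0  ⟹  sig = (2;())
  P = {1,4}:  v_{1} + v_{4} = 0  ⟹  sig = (2;())
  P = {5,6}:  v_{5} + v_{6} = 0  ⟹  sig = (2;())
  P = {0,4}:  v_{0} + v_{4} = v_{6}  ⟹  sig = (2;(1))
  P = {0,5}:  v_{0} + v_{5} = v_{1}  ⟹  sig = (2;(1))
  P = {1,2}:  v_{1} + v_{2} = v_{6}  ⟹  sig = (2;(1))
  P = {1,3}:  v_{1} + v_{3} = v_{5}  ⟹  sig = (2;(1))
  P = {1,6}:  v_{1} + v_{6} = v_{0}  ⟹  sig = (2;(1))
  P = {2,5}:  v_{2} + v_{5} = v_{4}  ⟹  sig = (2;(1))
  P = {3,6}:  v_{3} + v_{6} = v_{4}  ⟹  sig = (2;(1))
  P = {4,5}:  v_{4} + v_{5} = v_{3}  ⟹  sig = (2;(1))
  P = {4,6}:  v_{4} + v_{6} = v_{2}  ⟹  sig = (2;(1))
  P = {0,2}:  v_{0} + v_{2} = 2·v_{6}  ⟹  sig = (2;(2))
  P = {2,3}:  v_{2} + v_{3} = 2·v_{4}  ⟹  sig = (2;(2))

Sorted signature multiset PRS(X):
    (2;())
    (2;())
    (2;())
    (2;(1))
    (2;(1))
    (2;(1))
    (2;(1))
    (2;(1))
    (2;(1))
    (2;(1))
    (2;(1))
    (2;(1))
    (2;(2))
    (2;(2))


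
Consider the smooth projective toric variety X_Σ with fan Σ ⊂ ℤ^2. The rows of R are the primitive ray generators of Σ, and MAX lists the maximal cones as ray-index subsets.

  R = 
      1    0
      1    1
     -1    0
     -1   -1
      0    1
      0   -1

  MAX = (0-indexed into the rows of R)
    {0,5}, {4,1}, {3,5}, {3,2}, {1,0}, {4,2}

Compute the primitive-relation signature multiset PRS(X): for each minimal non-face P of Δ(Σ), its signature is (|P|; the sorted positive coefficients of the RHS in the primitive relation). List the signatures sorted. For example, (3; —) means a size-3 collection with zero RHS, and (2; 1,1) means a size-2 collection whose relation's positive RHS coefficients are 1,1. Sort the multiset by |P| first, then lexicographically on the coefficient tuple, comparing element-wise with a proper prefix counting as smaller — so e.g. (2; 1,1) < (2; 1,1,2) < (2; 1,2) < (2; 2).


The 9 primitive collections of Σ (r=6, n=2):

  P = {0,2}:  v_{0} + v_{2} = 0  so sig = (2; —)
  P = {1,3}:  v_{1} + v_{3} = 0  so sig = (2; —)
  P = {4,5}:  v_{4} + v_{5} = 0  so sig = (2; —)
  P = {0,3}:  v_{0} + v_{3} = v_{5}  so sig = (2; 1)
  P = {0,4}:  v_{0} + v_{4} = v_{1}  so sig = (2; 1)
  P = {1,2}:  v_{1} + v_{2} = v_{4}  so sig = (2; 1)
  P = {1,5}:  v_{1} + v_{5} = v_{0}  so sig = (2; 1)
  P = {2,5}:  v_{2} + v_{5} = v_{3}  so sig = (2; 1)
  P = {3,4}:  v_{3} + v_{4} = v_{2}  so sig = (2; 1)

so the primitive-relation signature multiset is
{ (2; —) ×3,  (2; 1) ×6 }


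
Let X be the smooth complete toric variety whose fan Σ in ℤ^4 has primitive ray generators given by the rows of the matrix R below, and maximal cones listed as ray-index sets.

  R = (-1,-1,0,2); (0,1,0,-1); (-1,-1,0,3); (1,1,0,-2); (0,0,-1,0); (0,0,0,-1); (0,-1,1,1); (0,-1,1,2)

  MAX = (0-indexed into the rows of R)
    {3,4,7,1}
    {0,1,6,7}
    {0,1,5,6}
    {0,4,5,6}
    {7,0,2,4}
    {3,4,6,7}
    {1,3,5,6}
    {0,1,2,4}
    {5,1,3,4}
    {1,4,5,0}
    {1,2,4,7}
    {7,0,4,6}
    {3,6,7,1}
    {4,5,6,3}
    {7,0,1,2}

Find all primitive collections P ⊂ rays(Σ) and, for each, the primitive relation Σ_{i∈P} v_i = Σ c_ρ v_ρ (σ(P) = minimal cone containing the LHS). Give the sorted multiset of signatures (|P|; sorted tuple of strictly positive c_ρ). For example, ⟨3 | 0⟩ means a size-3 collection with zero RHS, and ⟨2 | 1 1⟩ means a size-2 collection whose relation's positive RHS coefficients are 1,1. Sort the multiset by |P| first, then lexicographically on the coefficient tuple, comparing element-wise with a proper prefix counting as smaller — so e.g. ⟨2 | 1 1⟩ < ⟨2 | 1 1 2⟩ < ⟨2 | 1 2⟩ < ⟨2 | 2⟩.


Minimal non-faces — 7 found among 8 rays, 15 max cones:

  P = {0,3}:  v_{0} + v_{3} = 0  so sig = ⟨2 | 0⟩
  P = {2,5}:  v_{2} + v_{5} = v_{0}  so sig = ⟨2 | 1⟩
  P = {5,7}:  v_{5} + v_{7} = v_{6}  so sig = ⟨2 | 1⟩
  P = {2,6}:  v_{2} + v_{6} = v_{0} + v_{7}  so sig = ⟨2 | 1 1⟩
  P = {2,3}:  v_{2} + v_{3} = v_{1} + v_{4} + v_{7}  so sig = ⟨2 | 1 1 1⟩
  P = {1,4,6}:  v_{1} + v_{4} + v_{6} = 0  so sig = ⟨3 | 0⟩
  P = {0,1,4,7}:  v_{0} + v_{1} + v_{4} + v_{7} = v_{2}  so sig = ⟨4 | 1⟩

Hence PRS(X_Σ) =
[⟨2 | 0⟩, ⟨2 | 1⟩, ⟨2 | 1⟩, ⟨2 | 1 1⟩, ⟨2 | 1 1 1⟩, ⟨3 | 0⟩, ⟨4 | 1⟩]


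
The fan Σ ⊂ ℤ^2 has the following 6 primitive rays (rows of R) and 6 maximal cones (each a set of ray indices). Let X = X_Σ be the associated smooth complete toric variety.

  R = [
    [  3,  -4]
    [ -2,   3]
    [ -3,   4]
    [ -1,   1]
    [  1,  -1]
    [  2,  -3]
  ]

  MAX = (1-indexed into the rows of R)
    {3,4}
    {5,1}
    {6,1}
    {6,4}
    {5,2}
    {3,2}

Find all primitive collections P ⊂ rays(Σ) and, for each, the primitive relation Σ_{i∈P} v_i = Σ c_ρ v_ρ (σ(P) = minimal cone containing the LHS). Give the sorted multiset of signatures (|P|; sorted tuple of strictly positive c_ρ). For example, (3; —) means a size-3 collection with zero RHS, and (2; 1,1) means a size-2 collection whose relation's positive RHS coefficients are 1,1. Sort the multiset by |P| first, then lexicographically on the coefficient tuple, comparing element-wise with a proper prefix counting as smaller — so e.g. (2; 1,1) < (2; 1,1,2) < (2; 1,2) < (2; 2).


Minimal non-faces — 9 found among 6 rays, 6 max cones:

  • {1,3}:  v_{1} + v_{3} = 0 ; sig = (2; —)
  • {2,6}:  v_{2} + v_{6} = 0 ; sig = (2; —)
  • {4,5}:  v_{4} + v_{5} = 0 ; sig = (2; —)
  • {1,2}:  v_{1} + v_{2} = v_{5} ; sig = (2; 1)
  • {1,4}:  v_{1} + v_{4} = v_{6} ; sig = (2; 1)
  • {2,4}:  v_{2} + v_{4} = v_{3} ; sig = (2; 1)
  • {3,5}:  v_{3} + v_{5} = v_{2} ; sig = (2; 1)
  • {3,6}:  v_{3} + v_{6} = v_{4} ; sig = (2; 1)
  • {5,6}:  v_{5} + v_{6} = v_{1} ; sig = (2; 1)

so the primitive-relation signature multiset is
    |P|=2: 9 collections, coeffs (), (), (), (1), (1), (1), (1), (1), (1)


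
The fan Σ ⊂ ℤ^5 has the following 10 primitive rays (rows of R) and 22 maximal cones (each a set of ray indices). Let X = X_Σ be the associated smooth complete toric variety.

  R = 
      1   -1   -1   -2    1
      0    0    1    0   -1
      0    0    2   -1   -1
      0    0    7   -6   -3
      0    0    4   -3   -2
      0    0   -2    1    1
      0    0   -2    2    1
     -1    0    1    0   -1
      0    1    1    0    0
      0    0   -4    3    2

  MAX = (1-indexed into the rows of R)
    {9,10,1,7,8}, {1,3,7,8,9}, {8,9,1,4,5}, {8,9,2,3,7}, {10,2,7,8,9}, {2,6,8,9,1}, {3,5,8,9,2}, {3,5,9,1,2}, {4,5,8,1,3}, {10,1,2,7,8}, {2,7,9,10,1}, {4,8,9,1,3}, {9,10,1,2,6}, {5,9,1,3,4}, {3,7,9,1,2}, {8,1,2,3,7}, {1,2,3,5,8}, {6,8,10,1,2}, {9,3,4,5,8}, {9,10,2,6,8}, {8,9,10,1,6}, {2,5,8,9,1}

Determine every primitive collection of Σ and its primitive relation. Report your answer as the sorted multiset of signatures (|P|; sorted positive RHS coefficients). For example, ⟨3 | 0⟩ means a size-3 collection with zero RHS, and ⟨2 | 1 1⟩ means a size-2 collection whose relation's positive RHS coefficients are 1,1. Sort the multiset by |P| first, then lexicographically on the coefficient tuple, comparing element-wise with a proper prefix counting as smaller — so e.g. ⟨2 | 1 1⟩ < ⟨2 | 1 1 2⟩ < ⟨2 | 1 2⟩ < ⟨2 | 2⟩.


Primitive collections (14):

  • {3,6}:  v_{3} + v_{6} = 0  so sig = ⟨2 | 0⟩
  • {5,10}:  v_{5} + v_{10} = 0  so sig = ⟨2 | 0⟩
  • {3,10}:  v_{3} + v_{10} = v_{7}  so sig = ⟨2 | 1⟩
  • {5,7}:  v_{5} + v_{7} = v_{3}  so sig = ⟨2 | 1⟩
  • {6,7}:  v_{6} + v_{7} = v_{10}  so sig = ⟨2 | 1⟩
  • {4,6}:  v_{4} + v_{6} = v_{1} + v_{5} + v_{8} + v_{9}  so sig = ⟨2 | 1 1 1 1⟩
  • {4,10}:  v_{4} + v_{10} = v_{1} + v_{3} + v_{8} + v_{9}  so sig = ⟨2 | 1 1 1 1⟩
  • {5,6}:  v_{5} + v_{6} = v_{1} + v_{2} + v_{8} + v_{9}  so sig = ⟨2 | 1 1 1 1⟩
  • {4,7}:  v_{4} + v_{7} = v_{1} + 2·v_{3} + v_{8} + v_{9}  so sig = ⟨2 | 1 1 1 2⟩
  • {2,4}:  v_{2} + v_{4} = 2·v_{5}  so sig = ⟨2 | 2⟩
  • {1,2,7,8,9}:  v_{1} + v_{2} + v_{7} + v_{8} + v_{9} = 0  so sig = ⟨5 | 0⟩
  • {1,2,3,8,9}:  v_{1} + v_{2} + v_{3} + v_{8} + v_{9} = v_{5}  so sig = ⟨5 | 1⟩
  • {1,2,8,9,10}:  v_{1} + v_{2} + v_{8} + v_{9} + v_{10} = v_{6}  so sig = ⟨5 | 1⟩
  • {1,3,5,8,9}:  v_{1} + v_{3} + v_{5} + v_{8} + v_{9} = v_{4}  so sig = ⟨5 | 1⟩

Hence PRS(X_Σ) =
    ⟨2 | 0⟩
    ⟨2 | 0⟩
    ⟨2 | 1⟩
    ⟨2 | 1⟩
    ⟨2 | 1⟩
    ⟨2 | 1 1 1 1⟩
    ⟨2 | 1 1 1 1⟩
    ⟨2 | 1 1 1 1⟩
    ⟨2 | 1 1 1 2⟩
    ⟨2 | 2⟩
    ⟨5 | 0⟩
    ⟨5 | 1⟩
    ⟨5 | 1⟩
    ⟨5 | 1⟩
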